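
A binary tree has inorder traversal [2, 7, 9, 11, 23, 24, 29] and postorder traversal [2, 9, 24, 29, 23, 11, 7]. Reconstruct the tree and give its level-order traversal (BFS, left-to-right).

Inorder:   [2, 7, 9, 11, 23, 24, 29]
Postorder: [2, 9, 24, 29, 23, 11, 7]
Algorithm: postorder visits root last, so walk postorder right-to-left;
each value is the root of the current inorder slice — split it at that
value, recurse on the right subtree first, then the left.
Recursive splits:
  root=7; inorder splits into left=[2], right=[9, 11, 23, 24, 29]
  root=11; inorder splits into left=[9], right=[23, 24, 29]
  root=23; inorder splits into left=[], right=[24, 29]
  root=29; inorder splits into left=[24], right=[]
  root=24; inorder splits into left=[], right=[]
  root=9; inorder splits into left=[], right=[]
  root=2; inorder splits into left=[], right=[]
Reconstructed level-order: [7, 2, 11, 9, 23, 29, 24]


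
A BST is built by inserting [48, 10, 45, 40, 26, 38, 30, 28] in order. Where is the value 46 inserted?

Starting tree (level order): [48, 10, None, None, 45, 40, None, 26, None, None, 38, 30, None, 28]
Insertion path: 48 -> 10 -> 45
Result: insert 46 as right child of 45
Final tree (level order): [48, 10, None, None, 45, 40, 46, 26, None, None, None, None, 38, 30, None, 28]


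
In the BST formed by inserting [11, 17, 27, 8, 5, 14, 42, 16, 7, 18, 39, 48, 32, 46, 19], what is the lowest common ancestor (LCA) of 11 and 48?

Tree insertion order: [11, 17, 27, 8, 5, 14, 42, 16, 7, 18, 39, 48, 32, 46, 19]
Tree (level-order array): [11, 8, 17, 5, None, 14, 27, None, 7, None, 16, 18, 42, None, None, None, None, None, 19, 39, 48, None, None, 32, None, 46]
In a BST, the LCA of p=11, q=48 is the first node v on the
root-to-leaf path with p <= v <= q (go left if both < v, right if both > v).
Walk from root:
  at 11: 11 <= 11 <= 48, this is the LCA
LCA = 11


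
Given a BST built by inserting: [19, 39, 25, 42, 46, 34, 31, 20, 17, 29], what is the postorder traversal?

Tree insertion order: [19, 39, 25, 42, 46, 34, 31, 20, 17, 29]
Tree (level-order array): [19, 17, 39, None, None, 25, 42, 20, 34, None, 46, None, None, 31, None, None, None, 29]
Postorder traversal: [17, 20, 29, 31, 34, 25, 46, 42, 39, 19]


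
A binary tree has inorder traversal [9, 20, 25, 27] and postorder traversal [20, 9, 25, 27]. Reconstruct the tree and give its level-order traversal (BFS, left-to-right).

Inorder:   [9, 20, 25, 27]
Postorder: [20, 9, 25, 27]
Algorithm: postorder visits root last, so walk postorder right-to-left;
each value is the root of the current inorder slice — split it at that
value, recurse on the right subtree first, then the left.
Recursive splits:
  root=27; inorder splits into left=[9, 20, 25], right=[]
  root=25; inorder splits into left=[9, 20], right=[]
  root=9; inorder splits into left=[], right=[20]
  root=20; inorder splits into left=[], right=[]
Reconstructed level-order: [27, 25, 9, 20]


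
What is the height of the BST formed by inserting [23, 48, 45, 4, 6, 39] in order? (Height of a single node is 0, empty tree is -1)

Insertion order: [23, 48, 45, 4, 6, 39]
Tree (level-order array): [23, 4, 48, None, 6, 45, None, None, None, 39]
Compute height bottom-up (empty subtree = -1):
  height(6) = 1 + max(-1, -1) = 0
  height(4) = 1 + max(-1, 0) = 1
  height(39) = 1 + max(-1, -1) = 0
  height(45) = 1 + max(0, -1) = 1
  height(48) = 1 + max(1, -1) = 2
  height(23) = 1 + max(1, 2) = 3
Height = 3


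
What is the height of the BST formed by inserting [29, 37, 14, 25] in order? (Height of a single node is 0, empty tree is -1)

Insertion order: [29, 37, 14, 25]
Tree (level-order array): [29, 14, 37, None, 25]
Compute height bottom-up (empty subtree = -1):
  height(25) = 1 + max(-1, -1) = 0
  height(14) = 1 + max(-1, 0) = 1
  height(37) = 1 + max(-1, -1) = 0
  height(29) = 1 + max(1, 0) = 2
Height = 2


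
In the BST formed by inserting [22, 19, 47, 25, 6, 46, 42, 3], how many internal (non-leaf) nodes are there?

Tree built from: [22, 19, 47, 25, 6, 46, 42, 3]
Tree (level-order array): [22, 19, 47, 6, None, 25, None, 3, None, None, 46, None, None, 42]
Rule: An internal node has at least one child.
Per-node child counts:
  node 22: 2 child(ren)
  node 19: 1 child(ren)
  node 6: 1 child(ren)
  node 3: 0 child(ren)
  node 47: 1 child(ren)
  node 25: 1 child(ren)
  node 46: 1 child(ren)
  node 42: 0 child(ren)
Matching nodes: [22, 19, 6, 47, 25, 46]
Count of internal (non-leaf) nodes: 6


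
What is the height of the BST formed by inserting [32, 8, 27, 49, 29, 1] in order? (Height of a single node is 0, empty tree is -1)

Insertion order: [32, 8, 27, 49, 29, 1]
Tree (level-order array): [32, 8, 49, 1, 27, None, None, None, None, None, 29]
Compute height bottom-up (empty subtree = -1):
  height(1) = 1 + max(-1, -1) = 0
  height(29) = 1 + max(-1, -1) = 0
  height(27) = 1 + max(-1, 0) = 1
  height(8) = 1 + max(0, 1) = 2
  height(49) = 1 + max(-1, -1) = 0
  height(32) = 1 + max(2, 0) = 3
Height = 3


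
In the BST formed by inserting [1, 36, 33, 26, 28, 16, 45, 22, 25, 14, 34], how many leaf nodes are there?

Tree built from: [1, 36, 33, 26, 28, 16, 45, 22, 25, 14, 34]
Tree (level-order array): [1, None, 36, 33, 45, 26, 34, None, None, 16, 28, None, None, 14, 22, None, None, None, None, None, 25]
Rule: A leaf has 0 children.
Per-node child counts:
  node 1: 1 child(ren)
  node 36: 2 child(ren)
  node 33: 2 child(ren)
  node 26: 2 child(ren)
  node 16: 2 child(ren)
  node 14: 0 child(ren)
  node 22: 1 child(ren)
  node 25: 0 child(ren)
  node 28: 0 child(ren)
  node 34: 0 child(ren)
  node 45: 0 child(ren)
Matching nodes: [14, 25, 28, 34, 45]
Count of leaf nodes: 5


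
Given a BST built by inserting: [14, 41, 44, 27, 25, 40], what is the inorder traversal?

Tree insertion order: [14, 41, 44, 27, 25, 40]
Tree (level-order array): [14, None, 41, 27, 44, 25, 40]
Inorder traversal: [14, 25, 27, 40, 41, 44]


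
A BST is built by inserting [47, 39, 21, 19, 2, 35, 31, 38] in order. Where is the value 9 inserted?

Starting tree (level order): [47, 39, None, 21, None, 19, 35, 2, None, 31, 38]
Insertion path: 47 -> 39 -> 21 -> 19 -> 2
Result: insert 9 as right child of 2
Final tree (level order): [47, 39, None, 21, None, 19, 35, 2, None, 31, 38, None, 9]


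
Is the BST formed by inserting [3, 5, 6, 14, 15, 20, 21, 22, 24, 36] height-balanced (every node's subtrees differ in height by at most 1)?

Tree (level-order array): [3, None, 5, None, 6, None, 14, None, 15, None, 20, None, 21, None, 22, None, 24, None, 36]
Definition: a tree is height-balanced if, at every node, |h(left) - h(right)| <= 1 (empty subtree has height -1).
Bottom-up per-node check:
  node 36: h_left=-1, h_right=-1, diff=0 [OK], height=0
  node 24: h_left=-1, h_right=0, diff=1 [OK], height=1
  node 22: h_left=-1, h_right=1, diff=2 [FAIL (|-1-1|=2 > 1)], height=2
  node 21: h_left=-1, h_right=2, diff=3 [FAIL (|-1-2|=3 > 1)], height=3
  node 20: h_left=-1, h_right=3, diff=4 [FAIL (|-1-3|=4 > 1)], height=4
  node 15: h_left=-1, h_right=4, diff=5 [FAIL (|-1-4|=5 > 1)], height=5
  node 14: h_left=-1, h_right=5, diff=6 [FAIL (|-1-5|=6 > 1)], height=6
  node 6: h_left=-1, h_right=6, diff=7 [FAIL (|-1-6|=7 > 1)], height=7
  node 5: h_left=-1, h_right=7, diff=8 [FAIL (|-1-7|=8 > 1)], height=8
  node 3: h_left=-1, h_right=8, diff=9 [FAIL (|-1-8|=9 > 1)], height=9
Node 22 violates the condition: |-1 - 1| = 2 > 1.
Result: Not balanced


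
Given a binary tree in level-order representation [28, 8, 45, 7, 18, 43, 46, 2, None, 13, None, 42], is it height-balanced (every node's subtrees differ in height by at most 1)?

Tree (level-order array): [28, 8, 45, 7, 18, 43, 46, 2, None, 13, None, 42]
Definition: a tree is height-balanced if, at every node, |h(left) - h(right)| <= 1 (empty subtree has height -1).
Bottom-up per-node check:
  node 2: h_left=-1, h_right=-1, diff=0 [OK], height=0
  node 7: h_left=0, h_right=-1, diff=1 [OK], height=1
  node 13: h_left=-1, h_right=-1, diff=0 [OK], height=0
  node 18: h_left=0, h_right=-1, diff=1 [OK], height=1
  node 8: h_left=1, h_right=1, diff=0 [OK], height=2
  node 42: h_left=-1, h_right=-1, diff=0 [OK], height=0
  node 43: h_left=0, h_right=-1, diff=1 [OK], height=1
  node 46: h_left=-1, h_right=-1, diff=0 [OK], height=0
  node 45: h_left=1, h_right=0, diff=1 [OK], height=2
  node 28: h_left=2, h_right=2, diff=0 [OK], height=3
All nodes satisfy the balance condition.
Result: Balanced


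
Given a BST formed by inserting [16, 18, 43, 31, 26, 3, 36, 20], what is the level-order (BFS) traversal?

Tree insertion order: [16, 18, 43, 31, 26, 3, 36, 20]
Tree (level-order array): [16, 3, 18, None, None, None, 43, 31, None, 26, 36, 20]
BFS from the root, enqueuing left then right child of each popped node:
  queue [16] -> pop 16, enqueue [3, 18], visited so far: [16]
  queue [3, 18] -> pop 3, enqueue [none], visited so far: [16, 3]
  queue [18] -> pop 18, enqueue [43], visited so far: [16, 3, 18]
  queue [43] -> pop 43, enqueue [31], visited so far: [16, 3, 18, 43]
  queue [31] -> pop 31, enqueue [26, 36], visited so far: [16, 3, 18, 43, 31]
  queue [26, 36] -> pop 26, enqueue [20], visited so far: [16, 3, 18, 43, 31, 26]
  queue [36, 20] -> pop 36, enqueue [none], visited so far: [16, 3, 18, 43, 31, 26, 36]
  queue [20] -> pop 20, enqueue [none], visited so far: [16, 3, 18, 43, 31, 26, 36, 20]
Result: [16, 3, 18, 43, 31, 26, 36, 20]


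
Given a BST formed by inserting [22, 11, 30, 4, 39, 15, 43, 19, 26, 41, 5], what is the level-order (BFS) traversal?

Tree insertion order: [22, 11, 30, 4, 39, 15, 43, 19, 26, 41, 5]
Tree (level-order array): [22, 11, 30, 4, 15, 26, 39, None, 5, None, 19, None, None, None, 43, None, None, None, None, 41]
BFS from the root, enqueuing left then right child of each popped node:
  queue [22] -> pop 22, enqueue [11, 30], visited so far: [22]
  queue [11, 30] -> pop 11, enqueue [4, 15], visited so far: [22, 11]
  queue [30, 4, 15] -> pop 30, enqueue [26, 39], visited so far: [22, 11, 30]
  queue [4, 15, 26, 39] -> pop 4, enqueue [5], visited so far: [22, 11, 30, 4]
  queue [15, 26, 39, 5] -> pop 15, enqueue [19], visited so far: [22, 11, 30, 4, 15]
  queue [26, 39, 5, 19] -> pop 26, enqueue [none], visited so far: [22, 11, 30, 4, 15, 26]
  queue [39, 5, 19] -> pop 39, enqueue [43], visited so far: [22, 11, 30, 4, 15, 26, 39]
  queue [5, 19, 43] -> pop 5, enqueue [none], visited so far: [22, 11, 30, 4, 15, 26, 39, 5]
  queue [19, 43] -> pop 19, enqueue [none], visited so far: [22, 11, 30, 4, 15, 26, 39, 5, 19]
  queue [43] -> pop 43, enqueue [41], visited so far: [22, 11, 30, 4, 15, 26, 39, 5, 19, 43]
  queue [41] -> pop 41, enqueue [none], visited so far: [22, 11, 30, 4, 15, 26, 39, 5, 19, 43, 41]
Result: [22, 11, 30, 4, 15, 26, 39, 5, 19, 43, 41]


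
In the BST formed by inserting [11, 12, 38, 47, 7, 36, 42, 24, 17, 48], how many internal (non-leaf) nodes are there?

Tree built from: [11, 12, 38, 47, 7, 36, 42, 24, 17, 48]
Tree (level-order array): [11, 7, 12, None, None, None, 38, 36, 47, 24, None, 42, 48, 17]
Rule: An internal node has at least one child.
Per-node child counts:
  node 11: 2 child(ren)
  node 7: 0 child(ren)
  node 12: 1 child(ren)
  node 38: 2 child(ren)
  node 36: 1 child(ren)
  node 24: 1 child(ren)
  node 17: 0 child(ren)
  node 47: 2 child(ren)
  node 42: 0 child(ren)
  node 48: 0 child(ren)
Matching nodes: [11, 12, 38, 36, 24, 47]
Count of internal (non-leaf) nodes: 6


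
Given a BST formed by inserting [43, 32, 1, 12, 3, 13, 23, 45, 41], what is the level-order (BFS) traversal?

Tree insertion order: [43, 32, 1, 12, 3, 13, 23, 45, 41]
Tree (level-order array): [43, 32, 45, 1, 41, None, None, None, 12, None, None, 3, 13, None, None, None, 23]
BFS from the root, enqueuing left then right child of each popped node:
  queue [43] -> pop 43, enqueue [32, 45], visited so far: [43]
  queue [32, 45] -> pop 32, enqueue [1, 41], visited so far: [43, 32]
  queue [45, 1, 41] -> pop 45, enqueue [none], visited so far: [43, 32, 45]
  queue [1, 41] -> pop 1, enqueue [12], visited so far: [43, 32, 45, 1]
  queue [41, 12] -> pop 41, enqueue [none], visited so far: [43, 32, 45, 1, 41]
  queue [12] -> pop 12, enqueue [3, 13], visited so far: [43, 32, 45, 1, 41, 12]
  queue [3, 13] -> pop 3, enqueue [none], visited so far: [43, 32, 45, 1, 41, 12, 3]
  queue [13] -> pop 13, enqueue [23], visited so far: [43, 32, 45, 1, 41, 12, 3, 13]
  queue [23] -> pop 23, enqueue [none], visited so far: [43, 32, 45, 1, 41, 12, 3, 13, 23]
Result: [43, 32, 45, 1, 41, 12, 3, 13, 23]


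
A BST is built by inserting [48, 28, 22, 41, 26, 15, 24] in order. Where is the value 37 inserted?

Starting tree (level order): [48, 28, None, 22, 41, 15, 26, None, None, None, None, 24]
Insertion path: 48 -> 28 -> 41
Result: insert 37 as left child of 41
Final tree (level order): [48, 28, None, 22, 41, 15, 26, 37, None, None, None, 24]


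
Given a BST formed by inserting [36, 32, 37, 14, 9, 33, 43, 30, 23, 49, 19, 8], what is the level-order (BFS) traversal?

Tree insertion order: [36, 32, 37, 14, 9, 33, 43, 30, 23, 49, 19, 8]
Tree (level-order array): [36, 32, 37, 14, 33, None, 43, 9, 30, None, None, None, 49, 8, None, 23, None, None, None, None, None, 19]
BFS from the root, enqueuing left then right child of each popped node:
  queue [36] -> pop 36, enqueue [32, 37], visited so far: [36]
  queue [32, 37] -> pop 32, enqueue [14, 33], visited so far: [36, 32]
  queue [37, 14, 33] -> pop 37, enqueue [43], visited so far: [36, 32, 37]
  queue [14, 33, 43] -> pop 14, enqueue [9, 30], visited so far: [36, 32, 37, 14]
  queue [33, 43, 9, 30] -> pop 33, enqueue [none], visited so far: [36, 32, 37, 14, 33]
  queue [43, 9, 30] -> pop 43, enqueue [49], visited so far: [36, 32, 37, 14, 33, 43]
  queue [9, 30, 49] -> pop 9, enqueue [8], visited so far: [36, 32, 37, 14, 33, 43, 9]
  queue [30, 49, 8] -> pop 30, enqueue [23], visited so far: [36, 32, 37, 14, 33, 43, 9, 30]
  queue [49, 8, 23] -> pop 49, enqueue [none], visited so far: [36, 32, 37, 14, 33, 43, 9, 30, 49]
  queue [8, 23] -> pop 8, enqueue [none], visited so far: [36, 32, 37, 14, 33, 43, 9, 30, 49, 8]
  queue [23] -> pop 23, enqueue [19], visited so far: [36, 32, 37, 14, 33, 43, 9, 30, 49, 8, 23]
  queue [19] -> pop 19, enqueue [none], visited so far: [36, 32, 37, 14, 33, 43, 9, 30, 49, 8, 23, 19]
Result: [36, 32, 37, 14, 33, 43, 9, 30, 49, 8, 23, 19]


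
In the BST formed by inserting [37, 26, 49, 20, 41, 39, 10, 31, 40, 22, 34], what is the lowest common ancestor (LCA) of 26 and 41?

Tree insertion order: [37, 26, 49, 20, 41, 39, 10, 31, 40, 22, 34]
Tree (level-order array): [37, 26, 49, 20, 31, 41, None, 10, 22, None, 34, 39, None, None, None, None, None, None, None, None, 40]
In a BST, the LCA of p=26, q=41 is the first node v on the
root-to-leaf path with p <= v <= q (go left if both < v, right if both > v).
Walk from root:
  at 37: 26 <= 37 <= 41, this is the LCA
LCA = 37


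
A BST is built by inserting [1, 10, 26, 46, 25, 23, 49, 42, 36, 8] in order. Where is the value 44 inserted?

Starting tree (level order): [1, None, 10, 8, 26, None, None, 25, 46, 23, None, 42, 49, None, None, 36]
Insertion path: 1 -> 10 -> 26 -> 46 -> 42
Result: insert 44 as right child of 42
Final tree (level order): [1, None, 10, 8, 26, None, None, 25, 46, 23, None, 42, 49, None, None, 36, 44]


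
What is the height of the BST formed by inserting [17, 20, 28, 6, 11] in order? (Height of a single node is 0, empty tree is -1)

Insertion order: [17, 20, 28, 6, 11]
Tree (level-order array): [17, 6, 20, None, 11, None, 28]
Compute height bottom-up (empty subtree = -1):
  height(11) = 1 + max(-1, -1) = 0
  height(6) = 1 + max(-1, 0) = 1
  height(28) = 1 + max(-1, -1) = 0
  height(20) = 1 + max(-1, 0) = 1
  height(17) = 1 + max(1, 1) = 2
Height = 2


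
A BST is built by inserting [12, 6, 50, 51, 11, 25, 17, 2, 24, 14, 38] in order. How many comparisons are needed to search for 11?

Search path for 11: 12 -> 6 -> 11
Found: True
Comparisons: 3


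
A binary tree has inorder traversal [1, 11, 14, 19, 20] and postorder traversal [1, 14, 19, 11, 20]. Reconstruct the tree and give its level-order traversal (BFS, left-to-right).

Inorder:   [1, 11, 14, 19, 20]
Postorder: [1, 14, 19, 11, 20]
Algorithm: postorder visits root last, so walk postorder right-to-left;
each value is the root of the current inorder slice — split it at that
value, recurse on the right subtree first, then the left.
Recursive splits:
  root=20; inorder splits into left=[1, 11, 14, 19], right=[]
  root=11; inorder splits into left=[1], right=[14, 19]
  root=19; inorder splits into left=[14], right=[]
  root=14; inorder splits into left=[], right=[]
  root=1; inorder splits into left=[], right=[]
Reconstructed level-order: [20, 11, 1, 19, 14]


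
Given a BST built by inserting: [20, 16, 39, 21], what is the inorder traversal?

Tree insertion order: [20, 16, 39, 21]
Tree (level-order array): [20, 16, 39, None, None, 21]
Inorder traversal: [16, 20, 21, 39]


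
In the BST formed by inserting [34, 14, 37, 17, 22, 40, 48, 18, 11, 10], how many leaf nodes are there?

Tree built from: [34, 14, 37, 17, 22, 40, 48, 18, 11, 10]
Tree (level-order array): [34, 14, 37, 11, 17, None, 40, 10, None, None, 22, None, 48, None, None, 18]
Rule: A leaf has 0 children.
Per-node child counts:
  node 34: 2 child(ren)
  node 14: 2 child(ren)
  node 11: 1 child(ren)
  node 10: 0 child(ren)
  node 17: 1 child(ren)
  node 22: 1 child(ren)
  node 18: 0 child(ren)
  node 37: 1 child(ren)
  node 40: 1 child(ren)
  node 48: 0 child(ren)
Matching nodes: [10, 18, 48]
Count of leaf nodes: 3


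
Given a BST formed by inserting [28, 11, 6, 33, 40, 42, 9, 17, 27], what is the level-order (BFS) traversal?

Tree insertion order: [28, 11, 6, 33, 40, 42, 9, 17, 27]
Tree (level-order array): [28, 11, 33, 6, 17, None, 40, None, 9, None, 27, None, 42]
BFS from the root, enqueuing left then right child of each popped node:
  queue [28] -> pop 28, enqueue [11, 33], visited so far: [28]
  queue [11, 33] -> pop 11, enqueue [6, 17], visited so far: [28, 11]
  queue [33, 6, 17] -> pop 33, enqueue [40], visited so far: [28, 11, 33]
  queue [6, 17, 40] -> pop 6, enqueue [9], visited so far: [28, 11, 33, 6]
  queue [17, 40, 9] -> pop 17, enqueue [27], visited so far: [28, 11, 33, 6, 17]
  queue [40, 9, 27] -> pop 40, enqueue [42], visited so far: [28, 11, 33, 6, 17, 40]
  queue [9, 27, 42] -> pop 9, enqueue [none], visited so far: [28, 11, 33, 6, 17, 40, 9]
  queue [27, 42] -> pop 27, enqueue [none], visited so far: [28, 11, 33, 6, 17, 40, 9, 27]
  queue [42] -> pop 42, enqueue [none], visited so far: [28, 11, 33, 6, 17, 40, 9, 27, 42]
Result: [28, 11, 33, 6, 17, 40, 9, 27, 42]


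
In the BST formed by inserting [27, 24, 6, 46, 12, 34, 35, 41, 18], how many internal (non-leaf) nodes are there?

Tree built from: [27, 24, 6, 46, 12, 34, 35, 41, 18]
Tree (level-order array): [27, 24, 46, 6, None, 34, None, None, 12, None, 35, None, 18, None, 41]
Rule: An internal node has at least one child.
Per-node child counts:
  node 27: 2 child(ren)
  node 24: 1 child(ren)
  node 6: 1 child(ren)
  node 12: 1 child(ren)
  node 18: 0 child(ren)
  node 46: 1 child(ren)
  node 34: 1 child(ren)
  node 35: 1 child(ren)
  node 41: 0 child(ren)
Matching nodes: [27, 24, 6, 12, 46, 34, 35]
Count of internal (non-leaf) nodes: 7


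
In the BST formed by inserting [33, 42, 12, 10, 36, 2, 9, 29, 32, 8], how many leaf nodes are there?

Tree built from: [33, 42, 12, 10, 36, 2, 9, 29, 32, 8]
Tree (level-order array): [33, 12, 42, 10, 29, 36, None, 2, None, None, 32, None, None, None, 9, None, None, 8]
Rule: A leaf has 0 children.
Per-node child counts:
  node 33: 2 child(ren)
  node 12: 2 child(ren)
  node 10: 1 child(ren)
  node 2: 1 child(ren)
  node 9: 1 child(ren)
  node 8: 0 child(ren)
  node 29: 1 child(ren)
  node 32: 0 child(ren)
  node 42: 1 child(ren)
  node 36: 0 child(ren)
Matching nodes: [8, 32, 36]
Count of leaf nodes: 3


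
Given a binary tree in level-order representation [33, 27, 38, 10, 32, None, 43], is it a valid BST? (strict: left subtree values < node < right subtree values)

Level-order array: [33, 27, 38, 10, 32, None, 43]
Validate using subtree bounds (lo, hi): at each node, require lo < value < hi,
then recurse left with hi=value and right with lo=value.
Preorder trace (stopping at first violation):
  at node 33 with bounds (-inf, +inf): OK
  at node 27 with bounds (-inf, 33): OK
  at node 10 with bounds (-inf, 27): OK
  at node 32 with bounds (27, 33): OK
  at node 38 with bounds (33, +inf): OK
  at node 43 with bounds (38, +inf): OK
No violation found at any node.
Result: Valid BST


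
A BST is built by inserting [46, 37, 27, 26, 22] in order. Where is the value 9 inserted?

Starting tree (level order): [46, 37, None, 27, None, 26, None, 22]
Insertion path: 46 -> 37 -> 27 -> 26 -> 22
Result: insert 9 as left child of 22
Final tree (level order): [46, 37, None, 27, None, 26, None, 22, None, 9]


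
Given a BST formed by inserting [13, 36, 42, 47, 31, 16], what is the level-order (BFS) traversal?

Tree insertion order: [13, 36, 42, 47, 31, 16]
Tree (level-order array): [13, None, 36, 31, 42, 16, None, None, 47]
BFS from the root, enqueuing left then right child of each popped node:
  queue [13] -> pop 13, enqueue [36], visited so far: [13]
  queue [36] -> pop 36, enqueue [31, 42], visited so far: [13, 36]
  queue [31, 42] -> pop 31, enqueue [16], visited so far: [13, 36, 31]
  queue [42, 16] -> pop 42, enqueue [47], visited so far: [13, 36, 31, 42]
  queue [16, 47] -> pop 16, enqueue [none], visited so far: [13, 36, 31, 42, 16]
  queue [47] -> pop 47, enqueue [none], visited so far: [13, 36, 31, 42, 16, 47]
Result: [13, 36, 31, 42, 16, 47]


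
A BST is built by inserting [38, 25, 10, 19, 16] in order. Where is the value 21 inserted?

Starting tree (level order): [38, 25, None, 10, None, None, 19, 16]
Insertion path: 38 -> 25 -> 10 -> 19
Result: insert 21 as right child of 19
Final tree (level order): [38, 25, None, 10, None, None, 19, 16, 21]


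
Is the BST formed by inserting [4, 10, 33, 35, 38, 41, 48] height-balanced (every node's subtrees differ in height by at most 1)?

Tree (level-order array): [4, None, 10, None, 33, None, 35, None, 38, None, 41, None, 48]
Definition: a tree is height-balanced if, at every node, |h(left) - h(right)| <= 1 (empty subtree has height -1).
Bottom-up per-node check:
  node 48: h_left=-1, h_right=-1, diff=0 [OK], height=0
  node 41: h_left=-1, h_right=0, diff=1 [OK], height=1
  node 38: h_left=-1, h_right=1, diff=2 [FAIL (|-1-1|=2 > 1)], height=2
  node 35: h_left=-1, h_right=2, diff=3 [FAIL (|-1-2|=3 > 1)], height=3
  node 33: h_left=-1, h_right=3, diff=4 [FAIL (|-1-3|=4 > 1)], height=4
  node 10: h_left=-1, h_right=4, diff=5 [FAIL (|-1-4|=5 > 1)], height=5
  node 4: h_left=-1, h_right=5, diff=6 [FAIL (|-1-5|=6 > 1)], height=6
Node 38 violates the condition: |-1 - 1| = 2 > 1.
Result: Not balanced


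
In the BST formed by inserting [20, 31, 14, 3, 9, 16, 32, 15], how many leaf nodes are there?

Tree built from: [20, 31, 14, 3, 9, 16, 32, 15]
Tree (level-order array): [20, 14, 31, 3, 16, None, 32, None, 9, 15]
Rule: A leaf has 0 children.
Per-node child counts:
  node 20: 2 child(ren)
  node 14: 2 child(ren)
  node 3: 1 child(ren)
  node 9: 0 child(ren)
  node 16: 1 child(ren)
  node 15: 0 child(ren)
  node 31: 1 child(ren)
  node 32: 0 child(ren)
Matching nodes: [9, 15, 32]
Count of leaf nodes: 3


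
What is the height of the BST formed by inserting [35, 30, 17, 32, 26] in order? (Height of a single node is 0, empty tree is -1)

Insertion order: [35, 30, 17, 32, 26]
Tree (level-order array): [35, 30, None, 17, 32, None, 26]
Compute height bottom-up (empty subtree = -1):
  height(26) = 1 + max(-1, -1) = 0
  height(17) = 1 + max(-1, 0) = 1
  height(32) = 1 + max(-1, -1) = 0
  height(30) = 1 + max(1, 0) = 2
  height(35) = 1 + max(2, -1) = 3
Height = 3


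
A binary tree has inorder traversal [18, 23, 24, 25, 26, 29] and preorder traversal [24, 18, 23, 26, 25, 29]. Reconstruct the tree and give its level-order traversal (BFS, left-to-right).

Inorder:  [18, 23, 24, 25, 26, 29]
Preorder: [24, 18, 23, 26, 25, 29]
Algorithm: preorder visits root first, so consume preorder in order;
for each root, split the current inorder slice at that value into
left-subtree inorder and right-subtree inorder, then recurse.
Recursive splits:
  root=24; inorder splits into left=[18, 23], right=[25, 26, 29]
  root=18; inorder splits into left=[], right=[23]
  root=23; inorder splits into left=[], right=[]
  root=26; inorder splits into left=[25], right=[29]
  root=25; inorder splits into left=[], right=[]
  root=29; inorder splits into left=[], right=[]
Reconstructed level-order: [24, 18, 26, 23, 25, 29]


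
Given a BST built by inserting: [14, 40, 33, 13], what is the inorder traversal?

Tree insertion order: [14, 40, 33, 13]
Tree (level-order array): [14, 13, 40, None, None, 33]
Inorder traversal: [13, 14, 33, 40]


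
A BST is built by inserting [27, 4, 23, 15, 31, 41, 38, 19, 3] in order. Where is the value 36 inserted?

Starting tree (level order): [27, 4, 31, 3, 23, None, 41, None, None, 15, None, 38, None, None, 19]
Insertion path: 27 -> 31 -> 41 -> 38
Result: insert 36 as left child of 38
Final tree (level order): [27, 4, 31, 3, 23, None, 41, None, None, 15, None, 38, None, None, 19, 36]


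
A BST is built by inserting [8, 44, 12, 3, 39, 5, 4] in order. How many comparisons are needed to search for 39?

Search path for 39: 8 -> 44 -> 12 -> 39
Found: True
Comparisons: 4


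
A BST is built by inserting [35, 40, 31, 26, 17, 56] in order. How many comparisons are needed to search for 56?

Search path for 56: 35 -> 40 -> 56
Found: True
Comparisons: 3


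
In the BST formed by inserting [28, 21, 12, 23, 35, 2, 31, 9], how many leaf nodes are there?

Tree built from: [28, 21, 12, 23, 35, 2, 31, 9]
Tree (level-order array): [28, 21, 35, 12, 23, 31, None, 2, None, None, None, None, None, None, 9]
Rule: A leaf has 0 children.
Per-node child counts:
  node 28: 2 child(ren)
  node 21: 2 child(ren)
  node 12: 1 child(ren)
  node 2: 1 child(ren)
  node 9: 0 child(ren)
  node 23: 0 child(ren)
  node 35: 1 child(ren)
  node 31: 0 child(ren)
Matching nodes: [9, 23, 31]
Count of leaf nodes: 3


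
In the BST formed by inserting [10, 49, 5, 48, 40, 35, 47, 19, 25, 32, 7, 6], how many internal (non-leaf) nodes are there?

Tree built from: [10, 49, 5, 48, 40, 35, 47, 19, 25, 32, 7, 6]
Tree (level-order array): [10, 5, 49, None, 7, 48, None, 6, None, 40, None, None, None, 35, 47, 19, None, None, None, None, 25, None, 32]
Rule: An internal node has at least one child.
Per-node child counts:
  node 10: 2 child(ren)
  node 5: 1 child(ren)
  node 7: 1 child(ren)
  node 6: 0 child(ren)
  node 49: 1 child(ren)
  node 48: 1 child(ren)
  node 40: 2 child(ren)
  node 35: 1 child(ren)
  node 19: 1 child(ren)
  node 25: 1 child(ren)
  node 32: 0 child(ren)
  node 47: 0 child(ren)
Matching nodes: [10, 5, 7, 49, 48, 40, 35, 19, 25]
Count of internal (non-leaf) nodes: 9


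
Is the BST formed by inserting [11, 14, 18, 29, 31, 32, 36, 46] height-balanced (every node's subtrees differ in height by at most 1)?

Tree (level-order array): [11, None, 14, None, 18, None, 29, None, 31, None, 32, None, 36, None, 46]
Definition: a tree is height-balanced if, at every node, |h(left) - h(right)| <= 1 (empty subtree has height -1).
Bottom-up per-node check:
  node 46: h_left=-1, h_right=-1, diff=0 [OK], height=0
  node 36: h_left=-1, h_right=0, diff=1 [OK], height=1
  node 32: h_left=-1, h_right=1, diff=2 [FAIL (|-1-1|=2 > 1)], height=2
  node 31: h_left=-1, h_right=2, diff=3 [FAIL (|-1-2|=3 > 1)], height=3
  node 29: h_left=-1, h_right=3, diff=4 [FAIL (|-1-3|=4 > 1)], height=4
  node 18: h_left=-1, h_right=4, diff=5 [FAIL (|-1-4|=5 > 1)], height=5
  node 14: h_left=-1, h_right=5, diff=6 [FAIL (|-1-5|=6 > 1)], height=6
  node 11: h_left=-1, h_right=6, diff=7 [FAIL (|-1-6|=7 > 1)], height=7
Node 32 violates the condition: |-1 - 1| = 2 > 1.
Result: Not balanced


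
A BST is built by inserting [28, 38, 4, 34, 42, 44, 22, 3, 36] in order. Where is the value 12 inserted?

Starting tree (level order): [28, 4, 38, 3, 22, 34, 42, None, None, None, None, None, 36, None, 44]
Insertion path: 28 -> 4 -> 22
Result: insert 12 as left child of 22
Final tree (level order): [28, 4, 38, 3, 22, 34, 42, None, None, 12, None, None, 36, None, 44]


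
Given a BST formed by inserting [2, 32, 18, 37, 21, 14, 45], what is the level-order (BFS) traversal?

Tree insertion order: [2, 32, 18, 37, 21, 14, 45]
Tree (level-order array): [2, None, 32, 18, 37, 14, 21, None, 45]
BFS from the root, enqueuing left then right child of each popped node:
  queue [2] -> pop 2, enqueue [32], visited so far: [2]
  queue [32] -> pop 32, enqueue [18, 37], visited so far: [2, 32]
  queue [18, 37] -> pop 18, enqueue [14, 21], visited so far: [2, 32, 18]
  queue [37, 14, 21] -> pop 37, enqueue [45], visited so far: [2, 32, 18, 37]
  queue [14, 21, 45] -> pop 14, enqueue [none], visited so far: [2, 32, 18, 37, 14]
  queue [21, 45] -> pop 21, enqueue [none], visited so far: [2, 32, 18, 37, 14, 21]
  queue [45] -> pop 45, enqueue [none], visited so far: [2, 32, 18, 37, 14, 21, 45]
Result: [2, 32, 18, 37, 14, 21, 45]


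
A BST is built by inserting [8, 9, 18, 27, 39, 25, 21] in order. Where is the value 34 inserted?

Starting tree (level order): [8, None, 9, None, 18, None, 27, 25, 39, 21]
Insertion path: 8 -> 9 -> 18 -> 27 -> 39
Result: insert 34 as left child of 39
Final tree (level order): [8, None, 9, None, 18, None, 27, 25, 39, 21, None, 34]


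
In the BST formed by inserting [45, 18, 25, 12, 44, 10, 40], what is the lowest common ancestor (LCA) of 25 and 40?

Tree insertion order: [45, 18, 25, 12, 44, 10, 40]
Tree (level-order array): [45, 18, None, 12, 25, 10, None, None, 44, None, None, 40]
In a BST, the LCA of p=25, q=40 is the first node v on the
root-to-leaf path with p <= v <= q (go left if both < v, right if both > v).
Walk from root:
  at 45: both 25 and 40 < 45, go left
  at 18: both 25 and 40 > 18, go right
  at 25: 25 <= 25 <= 40, this is the LCA
LCA = 25


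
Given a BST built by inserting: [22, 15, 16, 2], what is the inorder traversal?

Tree insertion order: [22, 15, 16, 2]
Tree (level-order array): [22, 15, None, 2, 16]
Inorder traversal: [2, 15, 16, 22]


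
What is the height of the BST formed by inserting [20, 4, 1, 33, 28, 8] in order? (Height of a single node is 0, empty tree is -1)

Insertion order: [20, 4, 1, 33, 28, 8]
Tree (level-order array): [20, 4, 33, 1, 8, 28]
Compute height bottom-up (empty subtree = -1):
  height(1) = 1 + max(-1, -1) = 0
  height(8) = 1 + max(-1, -1) = 0
  height(4) = 1 + max(0, 0) = 1
  height(28) = 1 + max(-1, -1) = 0
  height(33) = 1 + max(0, -1) = 1
  height(20) = 1 + max(1, 1) = 2
Height = 2


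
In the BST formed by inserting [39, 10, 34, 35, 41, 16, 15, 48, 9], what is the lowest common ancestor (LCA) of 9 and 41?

Tree insertion order: [39, 10, 34, 35, 41, 16, 15, 48, 9]
Tree (level-order array): [39, 10, 41, 9, 34, None, 48, None, None, 16, 35, None, None, 15]
In a BST, the LCA of p=9, q=41 is the first node v on the
root-to-leaf path with p <= v <= q (go left if both < v, right if both > v).
Walk from root:
  at 39: 9 <= 39 <= 41, this is the LCA
LCA = 39


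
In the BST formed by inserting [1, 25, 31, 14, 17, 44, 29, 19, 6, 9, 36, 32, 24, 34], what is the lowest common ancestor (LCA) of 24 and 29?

Tree insertion order: [1, 25, 31, 14, 17, 44, 29, 19, 6, 9, 36, 32, 24, 34]
Tree (level-order array): [1, None, 25, 14, 31, 6, 17, 29, 44, None, 9, None, 19, None, None, 36, None, None, None, None, 24, 32, None, None, None, None, 34]
In a BST, the LCA of p=24, q=29 is the first node v on the
root-to-leaf path with p <= v <= q (go left if both < v, right if both > v).
Walk from root:
  at 1: both 24 and 29 > 1, go right
  at 25: 24 <= 25 <= 29, this is the LCA
LCA = 25


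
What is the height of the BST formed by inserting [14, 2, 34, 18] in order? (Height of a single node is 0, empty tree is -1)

Insertion order: [14, 2, 34, 18]
Tree (level-order array): [14, 2, 34, None, None, 18]
Compute height bottom-up (empty subtree = -1):
  height(2) = 1 + max(-1, -1) = 0
  height(18) = 1 + max(-1, -1) = 0
  height(34) = 1 + max(0, -1) = 1
  height(14) = 1 + max(0, 1) = 2
Height = 2


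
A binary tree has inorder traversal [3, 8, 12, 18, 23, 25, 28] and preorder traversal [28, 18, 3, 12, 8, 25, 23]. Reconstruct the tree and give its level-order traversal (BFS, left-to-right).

Inorder:  [3, 8, 12, 18, 23, 25, 28]
Preorder: [28, 18, 3, 12, 8, 25, 23]
Algorithm: preorder visits root first, so consume preorder in order;
for each root, split the current inorder slice at that value into
left-subtree inorder and right-subtree inorder, then recurse.
Recursive splits:
  root=28; inorder splits into left=[3, 8, 12, 18, 23, 25], right=[]
  root=18; inorder splits into left=[3, 8, 12], right=[23, 25]
  root=3; inorder splits into left=[], right=[8, 12]
  root=12; inorder splits into left=[8], right=[]
  root=8; inorder splits into left=[], right=[]
  root=25; inorder splits into left=[23], right=[]
  root=23; inorder splits into left=[], right=[]
Reconstructed level-order: [28, 18, 3, 25, 12, 23, 8]


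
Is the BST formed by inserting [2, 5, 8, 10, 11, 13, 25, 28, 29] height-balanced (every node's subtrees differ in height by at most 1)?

Tree (level-order array): [2, None, 5, None, 8, None, 10, None, 11, None, 13, None, 25, None, 28, None, 29]
Definition: a tree is height-balanced if, at every node, |h(left) - h(right)| <= 1 (empty subtree has height -1).
Bottom-up per-node check:
  node 29: h_left=-1, h_right=-1, diff=0 [OK], height=0
  node 28: h_left=-1, h_right=0, diff=1 [OK], height=1
  node 25: h_left=-1, h_right=1, diff=2 [FAIL (|-1-1|=2 > 1)], height=2
  node 13: h_left=-1, h_right=2, diff=3 [FAIL (|-1-2|=3 > 1)], height=3
  node 11: h_left=-1, h_right=3, diff=4 [FAIL (|-1-3|=4 > 1)], height=4
  node 10: h_left=-1, h_right=4, diff=5 [FAIL (|-1-4|=5 > 1)], height=5
  node 8: h_left=-1, h_right=5, diff=6 [FAIL (|-1-5|=6 > 1)], height=6
  node 5: h_left=-1, h_right=6, diff=7 [FAIL (|-1-6|=7 > 1)], height=7
  node 2: h_left=-1, h_right=7, diff=8 [FAIL (|-1-7|=8 > 1)], height=8
Node 25 violates the condition: |-1 - 1| = 2 > 1.
Result: Not balanced


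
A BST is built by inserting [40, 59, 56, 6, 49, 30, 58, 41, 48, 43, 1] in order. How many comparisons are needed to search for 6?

Search path for 6: 40 -> 6
Found: True
Comparisons: 2


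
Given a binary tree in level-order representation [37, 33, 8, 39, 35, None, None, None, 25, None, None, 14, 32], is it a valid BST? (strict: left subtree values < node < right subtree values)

Level-order array: [37, 33, 8, 39, 35, None, None, None, 25, None, None, 14, 32]
Validate using subtree bounds (lo, hi): at each node, require lo < value < hi,
then recurse left with hi=value and right with lo=value.
Preorder trace (stopping at first violation):
  at node 37 with bounds (-inf, +inf): OK
  at node 33 with bounds (-inf, 37): OK
  at node 39 with bounds (-inf, 33): VIOLATION
Node 39 violates its bound: not (-inf < 39 < 33).
Result: Not a valid BST


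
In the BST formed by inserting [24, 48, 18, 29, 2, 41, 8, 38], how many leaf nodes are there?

Tree built from: [24, 48, 18, 29, 2, 41, 8, 38]
Tree (level-order array): [24, 18, 48, 2, None, 29, None, None, 8, None, 41, None, None, 38]
Rule: A leaf has 0 children.
Per-node child counts:
  node 24: 2 child(ren)
  node 18: 1 child(ren)
  node 2: 1 child(ren)
  node 8: 0 child(ren)
  node 48: 1 child(ren)
  node 29: 1 child(ren)
  node 41: 1 child(ren)
  node 38: 0 child(ren)
Matching nodes: [8, 38]
Count of leaf nodes: 2


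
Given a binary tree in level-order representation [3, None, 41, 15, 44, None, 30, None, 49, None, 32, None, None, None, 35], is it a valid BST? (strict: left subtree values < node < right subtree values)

Level-order array: [3, None, 41, 15, 44, None, 30, None, 49, None, 32, None, None, None, 35]
Validate using subtree bounds (lo, hi): at each node, require lo < value < hi,
then recurse left with hi=value and right with lo=value.
Preorder trace (stopping at first violation):
  at node 3 with bounds (-inf, +inf): OK
  at node 41 with bounds (3, +inf): OK
  at node 15 with bounds (3, 41): OK
  at node 30 with bounds (15, 41): OK
  at node 32 with bounds (30, 41): OK
  at node 35 with bounds (32, 41): OK
  at node 44 with bounds (41, +inf): OK
  at node 49 with bounds (44, +inf): OK
No violation found at any node.
Result: Valid BST


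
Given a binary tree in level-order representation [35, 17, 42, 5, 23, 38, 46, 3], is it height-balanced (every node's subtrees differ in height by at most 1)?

Tree (level-order array): [35, 17, 42, 5, 23, 38, 46, 3]
Definition: a tree is height-balanced if, at every node, |h(left) - h(right)| <= 1 (empty subtree has height -1).
Bottom-up per-node check:
  node 3: h_left=-1, h_right=-1, diff=0 [OK], height=0
  node 5: h_left=0, h_right=-1, diff=1 [OK], height=1
  node 23: h_left=-1, h_right=-1, diff=0 [OK], height=0
  node 17: h_left=1, h_right=0, diff=1 [OK], height=2
  node 38: h_left=-1, h_right=-1, diff=0 [OK], height=0
  node 46: h_left=-1, h_right=-1, diff=0 [OK], height=0
  node 42: h_left=0, h_right=0, diff=0 [OK], height=1
  node 35: h_left=2, h_right=1, diff=1 [OK], height=3
All nodes satisfy the balance condition.
Result: Balanced


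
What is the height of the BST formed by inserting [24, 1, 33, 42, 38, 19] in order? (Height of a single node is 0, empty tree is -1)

Insertion order: [24, 1, 33, 42, 38, 19]
Tree (level-order array): [24, 1, 33, None, 19, None, 42, None, None, 38]
Compute height bottom-up (empty subtree = -1):
  height(19) = 1 + max(-1, -1) = 0
  height(1) = 1 + max(-1, 0) = 1
  height(38) = 1 + max(-1, -1) = 0
  height(42) = 1 + max(0, -1) = 1
  height(33) = 1 + max(-1, 1) = 2
  height(24) = 1 + max(1, 2) = 3
Height = 3


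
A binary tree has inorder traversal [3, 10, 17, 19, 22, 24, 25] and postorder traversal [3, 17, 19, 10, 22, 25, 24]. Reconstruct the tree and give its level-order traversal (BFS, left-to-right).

Inorder:   [3, 10, 17, 19, 22, 24, 25]
Postorder: [3, 17, 19, 10, 22, 25, 24]
Algorithm: postorder visits root last, so walk postorder right-to-left;
each value is the root of the current inorder slice — split it at that
value, recurse on the right subtree first, then the left.
Recursive splits:
  root=24; inorder splits into left=[3, 10, 17, 19, 22], right=[25]
  root=25; inorder splits into left=[], right=[]
  root=22; inorder splits into left=[3, 10, 17, 19], right=[]
  root=10; inorder splits into left=[3], right=[17, 19]
  root=19; inorder splits into left=[17], right=[]
  root=17; inorder splits into left=[], right=[]
  root=3; inorder splits into left=[], right=[]
Reconstructed level-order: [24, 22, 25, 10, 3, 19, 17]


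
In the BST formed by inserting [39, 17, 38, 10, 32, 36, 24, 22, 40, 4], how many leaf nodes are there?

Tree built from: [39, 17, 38, 10, 32, 36, 24, 22, 40, 4]
Tree (level-order array): [39, 17, 40, 10, 38, None, None, 4, None, 32, None, None, None, 24, 36, 22]
Rule: A leaf has 0 children.
Per-node child counts:
  node 39: 2 child(ren)
  node 17: 2 child(ren)
  node 10: 1 child(ren)
  node 4: 0 child(ren)
  node 38: 1 child(ren)
  node 32: 2 child(ren)
  node 24: 1 child(ren)
  node 22: 0 child(ren)
  node 36: 0 child(ren)
  node 40: 0 child(ren)
Matching nodes: [4, 22, 36, 40]
Count of leaf nodes: 4


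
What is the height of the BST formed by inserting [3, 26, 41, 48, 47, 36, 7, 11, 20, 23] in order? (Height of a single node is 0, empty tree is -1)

Insertion order: [3, 26, 41, 48, 47, 36, 7, 11, 20, 23]
Tree (level-order array): [3, None, 26, 7, 41, None, 11, 36, 48, None, 20, None, None, 47, None, None, 23]
Compute height bottom-up (empty subtree = -1):
  height(23) = 1 + max(-1, -1) = 0
  height(20) = 1 + max(-1, 0) = 1
  height(11) = 1 + max(-1, 1) = 2
  height(7) = 1 + max(-1, 2) = 3
  height(36) = 1 + max(-1, -1) = 0
  height(47) = 1 + max(-1, -1) = 0
  height(48) = 1 + max(0, -1) = 1
  height(41) = 1 + max(0, 1) = 2
  height(26) = 1 + max(3, 2) = 4
  height(3) = 1 + max(-1, 4) = 5
Height = 5
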